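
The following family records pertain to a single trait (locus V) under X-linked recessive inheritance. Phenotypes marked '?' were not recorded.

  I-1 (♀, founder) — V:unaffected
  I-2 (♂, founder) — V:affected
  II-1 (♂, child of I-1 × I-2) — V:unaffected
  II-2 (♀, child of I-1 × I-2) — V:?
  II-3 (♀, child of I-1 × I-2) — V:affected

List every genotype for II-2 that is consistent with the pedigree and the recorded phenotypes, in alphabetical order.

II-2 ∈ {X^VX^v, X^vX^v}

V/I-1 un ·: X^VX^v
V/I-2 aff ·: X^vY
V/II-1 un I-1×I-2: X^VY
V/II-2 ? I-1×I-2: X^VX^v|X^vX^v
V/II-3 aff I-1×I-2: X^vX^v
⇒ V over [I-1,I-2,II-1,II-2,II-3]: 2 consistent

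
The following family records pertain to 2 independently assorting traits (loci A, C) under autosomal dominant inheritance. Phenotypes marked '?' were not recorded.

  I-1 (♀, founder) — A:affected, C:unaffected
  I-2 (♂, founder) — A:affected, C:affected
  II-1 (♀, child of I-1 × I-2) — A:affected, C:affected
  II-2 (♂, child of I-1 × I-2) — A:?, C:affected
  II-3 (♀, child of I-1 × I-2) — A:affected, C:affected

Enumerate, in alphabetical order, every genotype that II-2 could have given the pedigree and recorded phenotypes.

A/I-1 aff ·: Aa|AA
A/I-2 aff ·: Aa|AA
A/II-1 aff I-1×I-2: Aa|AA
A/II-2 ? I-1×I-2: aa|Aa|AA
A/II-3 aff I-1×I-2: Aa|AA
⇒ A over [I-1,I-2,II-1,II-2,II-3]: 29 consistent
C/I-1 un ·: cc
C/I-2 aff ·: Cc|CC
C/II-1 aff I-1×I-2: Cc
C/II-2 aff I-1×I-2: Cc
C/II-3 aff I-1×I-2: Cc
⇒ C over [I-1,I-2,II-1,II-2,II-3]: 2 consistent

II-2 ∈ {AA Cc, Aa Cc, aa Cc}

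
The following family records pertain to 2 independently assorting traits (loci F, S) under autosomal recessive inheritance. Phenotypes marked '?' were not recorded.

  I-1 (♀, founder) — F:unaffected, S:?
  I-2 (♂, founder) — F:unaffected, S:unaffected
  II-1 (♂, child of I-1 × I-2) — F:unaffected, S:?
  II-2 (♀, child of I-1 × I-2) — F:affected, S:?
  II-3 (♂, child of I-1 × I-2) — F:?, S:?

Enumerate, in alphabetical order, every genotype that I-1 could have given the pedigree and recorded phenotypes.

F/I-1 un ·: Ff
F/I-2 un ·: Ff
F/II-1 un I-1×I-2: FF|Ff
F/II-2 aff I-1×I-2: ff
F/II-3 ? I-1×I-2: FF|Ff|ff
⇒ F over [I-1,I-2,II-1,II-2,II-3]: 6 consistent
S/I-1 ? ·: SS|Ss|ss
S/I-2 un ·: SS|Ss
S/II-1 ? I-1×I-2: SS|Ss|ss
S/II-2 ? I-1×I-2: SS|Ss|ss
S/II-3 ? I-1×I-2: SS|Ss|ss
⇒ S over [I-1,I-2,II-1,II-2,II-3]: 53 consistent

I-1 ∈ {Ff SS, Ff Ss, Ff ss}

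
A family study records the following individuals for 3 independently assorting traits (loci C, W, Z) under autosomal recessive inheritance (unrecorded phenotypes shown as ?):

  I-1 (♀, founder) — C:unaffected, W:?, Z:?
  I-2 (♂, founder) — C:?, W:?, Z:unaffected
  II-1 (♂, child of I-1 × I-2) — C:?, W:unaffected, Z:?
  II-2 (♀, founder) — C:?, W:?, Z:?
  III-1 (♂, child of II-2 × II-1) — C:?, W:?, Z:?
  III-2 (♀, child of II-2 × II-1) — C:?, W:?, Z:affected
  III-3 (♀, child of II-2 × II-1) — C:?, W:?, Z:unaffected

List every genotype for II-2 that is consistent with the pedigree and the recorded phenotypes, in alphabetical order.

C/I-1 un ·: CC|Cc
C/I-2 ? ·: CC|Cc|cc
C/II-1 ? I-1×I-2: CC|Cc|cc
C/II-2 ? ·: CC|Cc|cc
C/III-1 ? II-2×II-1: CC|Cc|cc
C/III-2 ? II-2×II-1: CC|Cc|cc
C/III-3 ? II-2×II-1: CC|Cc|cc
⇒ C over [I-1,I-2,II-1,II-2,III-1,III-2,III-3]: 275 consistent
W/I-1 ? ·: WW|Ww|ww
W/I-2 ? ·: WW|Ww|ww
W/II-1 un I-1×I-2: WW|Ww
W/II-2 ? ·: WW|Ww|ww
W/III-1 ? II-2×II-1: WW|Ww|ww
W/III-2 ? II-2×II-1: WW|Ww|ww
W/III-3 ? II-2×II-1: WW|Ww|ww
⇒ W over [I-1,I-2,II-1,II-2,III-1,III-2,III-3]: 341 consistent
Z/I-1 ? ·: ZZ|Zz|zz
Z/I-2 un ·: ZZ|Zz
Z/II-1 ? I-1×I-2: Zz|zz
Z/II-2 ? ·: Zz|zz
Z/III-1 ? II-2×II-1: ZZ|Zz|zz
Z/III-2 aff II-2×II-1: zz
Z/III-3 un II-2×II-1: ZZ|Zz
⇒ Z over [I-1,I-2,II-1,II-2,III-1,III-2,III-3]: 44 consistent

II-2 ∈ {CC WW Zz, CC WW zz, CC Ww Zz, CC Ww zz, CC ww Zz, CC ww zz, Cc WW Zz, Cc WW zz, Cc Ww Zz, Cc Ww zz, Cc ww Zz, Cc ww zz, cc WW Zz, cc WW zz, cc Ww Zz, cc Ww zz, cc ww Zz, cc ww zz}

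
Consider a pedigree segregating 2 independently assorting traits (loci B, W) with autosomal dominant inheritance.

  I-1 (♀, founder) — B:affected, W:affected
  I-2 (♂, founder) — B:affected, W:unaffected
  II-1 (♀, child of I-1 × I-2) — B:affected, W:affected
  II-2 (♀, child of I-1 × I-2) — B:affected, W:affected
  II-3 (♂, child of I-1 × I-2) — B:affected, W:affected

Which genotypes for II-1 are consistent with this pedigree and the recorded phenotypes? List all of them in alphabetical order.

B/I-1 aff ·: Bb|BB
B/I-2 aff ·: Bb|BB
B/II-1 aff I-1×I-2: Bb|BB
B/II-2 aff I-1×I-2: Bb|BB
B/II-3 aff I-1×I-2: Bb|BB
⇒ B over [I-1,I-2,II-1,II-2,II-3]: 25 consistent
W/I-1 aff ·: Ww|WW
W/I-2 un ·: ww
W/II-1 aff I-1×I-2: Ww
W/II-2 aff I-1×I-2: Ww
W/II-3 aff I-1×I-2: Ww
⇒ W over [I-1,I-2,II-1,II-2,II-3]: 2 consistent

II-1 ∈ {BB Ww, Bb Ww}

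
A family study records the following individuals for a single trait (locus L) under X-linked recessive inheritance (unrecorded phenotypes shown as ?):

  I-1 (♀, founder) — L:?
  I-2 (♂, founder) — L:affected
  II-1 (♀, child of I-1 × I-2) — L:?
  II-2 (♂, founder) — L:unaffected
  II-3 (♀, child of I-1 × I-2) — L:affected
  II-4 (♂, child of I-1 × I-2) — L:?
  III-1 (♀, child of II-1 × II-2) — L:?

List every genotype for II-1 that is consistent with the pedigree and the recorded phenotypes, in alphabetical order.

L/I-1 ? ·: X^LX^l|X^lX^l
L/I-2 aff ·: X^lY
L/II-1 ? I-1×I-2: X^LX^l|X^lX^l
L/II-2 un ·: X^LY
L/II-3 aff I-1×I-2: X^lX^l
L/II-4 ? I-1×I-2: X^LY|X^lY
L/III-1 ? II-1×II-2: X^LX^L|X^LX^l
⇒ L over [I-1,I-2,II-1,II-2,II-3,II-4,III-1]: 7 consistent

II-1 ∈ {X^LX^l, X^lX^l}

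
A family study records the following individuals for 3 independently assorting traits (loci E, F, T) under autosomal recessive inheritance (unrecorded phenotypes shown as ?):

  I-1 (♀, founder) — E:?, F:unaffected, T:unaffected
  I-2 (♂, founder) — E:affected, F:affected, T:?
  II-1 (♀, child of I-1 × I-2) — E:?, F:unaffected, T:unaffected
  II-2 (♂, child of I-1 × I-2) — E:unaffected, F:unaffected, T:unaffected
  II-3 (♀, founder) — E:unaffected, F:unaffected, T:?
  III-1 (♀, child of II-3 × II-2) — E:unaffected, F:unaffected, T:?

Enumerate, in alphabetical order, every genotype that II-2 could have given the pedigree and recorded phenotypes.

E/I-1 ? ·: EE|Ee
E/I-2 aff ·: ee
E/II-1 ? I-1×I-2: Ee|ee
E/II-2 un I-1×I-2: Ee
E/II-3 un ·: EE|Ee
E/III-1 un II-3×II-2: EE|Ee
⇒ E over [I-1,I-2,II-1,II-2,II-3,III-1]: 12 consistent
F/I-1 un ·: FF|Ff
F/I-2 aff ·: ff
F/II-1 un I-1×I-2: Ff
F/II-2 un I-1×I-2: Ff
F/II-3 un ·: FF|Ff
F/III-1 un II-3×II-2: FF|Ff
⇒ F over [I-1,I-2,II-1,II-2,II-3,III-1]: 8 consistent
T/I-1 un ·: TT|Tt
T/I-2 ? ·: TT|Tt|tt
T/II-1 un I-1×I-2: TT|Tt
T/II-2 un I-1×I-2: TT|Tt
T/II-3 ? ·: TT|Tt|tt
T/III-1 ? II-3×II-2: TT|Tt|tt
⇒ T over [I-1,I-2,II-1,II-2,II-3,III-1]: 84 consistent

II-2 ∈ {Ee Ff TT, Ee Ff Tt}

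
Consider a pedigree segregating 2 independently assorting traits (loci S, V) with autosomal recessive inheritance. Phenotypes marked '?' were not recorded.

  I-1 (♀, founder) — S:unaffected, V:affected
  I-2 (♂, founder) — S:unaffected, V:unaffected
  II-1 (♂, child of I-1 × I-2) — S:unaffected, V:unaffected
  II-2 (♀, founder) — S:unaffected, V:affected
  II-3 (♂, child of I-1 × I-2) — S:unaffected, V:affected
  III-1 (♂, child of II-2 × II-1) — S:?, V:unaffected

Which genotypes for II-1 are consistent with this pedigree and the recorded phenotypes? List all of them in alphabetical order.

S/I-1 un ·: SS|Ss
S/I-2 un ·: SS|Ss
S/II-1 un I-1×I-2: SS|Ss
S/II-2 un ·: SS|Ss
S/II-3 un I-1×I-2: SS|Ss
S/III-1 ? II-2×II-1: SS|Ss|ss
⇒ S over [I-1,I-2,II-1,II-2,II-3,III-1]: 51 consistent
V/I-1 aff ·: vv
V/I-2 un ·: Vv
V/II-1 un I-1×I-2: Vv
V/II-2 aff ·: vv
V/II-3 aff I-1×I-2: vv
V/III-1 un II-2×II-1: Vv
⇒ V over [I-1,I-2,II-1,II-2,II-3,III-1]: 1 consistent

II-1 ∈ {SS Vv, Ss Vv}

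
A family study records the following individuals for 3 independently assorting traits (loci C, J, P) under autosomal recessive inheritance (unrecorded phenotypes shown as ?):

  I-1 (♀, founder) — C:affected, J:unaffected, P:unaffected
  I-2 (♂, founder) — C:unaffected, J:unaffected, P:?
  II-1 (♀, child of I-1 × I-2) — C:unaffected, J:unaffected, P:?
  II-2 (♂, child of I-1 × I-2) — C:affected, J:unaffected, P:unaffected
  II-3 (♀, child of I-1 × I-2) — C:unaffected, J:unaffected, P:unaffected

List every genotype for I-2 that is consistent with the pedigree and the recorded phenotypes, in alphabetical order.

I-2 ∈ {Cc JJ PP, Cc JJ Pp, Cc JJ pp, Cc Jj PP, Cc Jj Pp, Cc Jj pp}

C/I-1 aff ·: cc
C/I-2 un ·: Cc
C/II-1 un I-1×I-2: Cc
C/II-2 aff I-1×I-2: cc
C/II-3 un I-1×I-2: Cc
⇒ C over [I-1,I-2,II-1,II-2,II-3]: 1 consistent
J/I-1 un ·: JJ|Jj
J/I-2 un ·: JJ|Jj
J/II-1 un I-1×I-2: JJ|Jj
J/II-2 un I-1×I-2: JJ|Jj
J/II-3 un I-1×I-2: JJ|Jj
⇒ J over [I-1,I-2,II-1,II-2,II-3]: 25 consistent
P/I-1 un ·: PP|Pp
P/I-2 ? ·: PP|Pp|pp
P/II-1 ? I-1×I-2: PP|Pp|pp
P/II-2 un I-1×I-2: PP|Pp
P/II-3 un I-1×I-2: PP|Pp
⇒ P over [I-1,I-2,II-1,II-2,II-3]: 32 consistent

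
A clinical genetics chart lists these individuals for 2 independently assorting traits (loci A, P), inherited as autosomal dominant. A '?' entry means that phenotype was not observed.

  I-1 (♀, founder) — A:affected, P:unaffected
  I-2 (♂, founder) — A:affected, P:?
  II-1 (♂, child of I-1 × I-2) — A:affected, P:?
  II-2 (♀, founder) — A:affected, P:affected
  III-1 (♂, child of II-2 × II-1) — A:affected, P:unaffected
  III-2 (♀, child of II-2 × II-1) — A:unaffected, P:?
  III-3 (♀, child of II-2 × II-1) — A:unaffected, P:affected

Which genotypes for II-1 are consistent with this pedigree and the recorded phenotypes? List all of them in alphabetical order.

A/I-1 aff ·: Aa|AA
A/I-2 aff ·: Aa|AA
A/II-1 aff I-1×I-2: Aa
A/II-2 aff ·: Aa
A/III-1 aff II-2×II-1: Aa|AA
A/III-2 un II-2×II-1: aa
A/III-3 un II-2×II-1: aa
⇒ A over [I-1,I-2,II-1,II-2,III-1,III-2,III-3]: 6 consistent
P/I-1 un ·: pp
P/I-2 ? ·: pp|Pp|PP
P/II-1 ? I-1×I-2: pp|Pp
P/II-2 aff ·: Pp
P/III-1 un II-2×II-1: pp
P/III-2 ? II-2×II-1: pp|Pp|PP
P/III-3 aff II-2×II-1: Pp|PP
⇒ P over [I-1,I-2,II-1,II-2,III-1,III-2,III-3]: 16 consistent

II-1 ∈ {Aa Pp, Aa pp}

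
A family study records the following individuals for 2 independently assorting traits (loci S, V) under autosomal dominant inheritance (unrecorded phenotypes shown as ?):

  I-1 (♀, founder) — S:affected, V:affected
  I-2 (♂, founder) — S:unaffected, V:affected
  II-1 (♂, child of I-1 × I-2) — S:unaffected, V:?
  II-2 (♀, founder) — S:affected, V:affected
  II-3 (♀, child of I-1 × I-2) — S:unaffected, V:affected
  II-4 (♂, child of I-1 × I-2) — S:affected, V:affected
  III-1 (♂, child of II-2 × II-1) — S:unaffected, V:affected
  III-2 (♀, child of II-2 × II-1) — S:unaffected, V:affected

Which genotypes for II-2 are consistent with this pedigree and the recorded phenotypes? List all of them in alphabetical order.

S/I-1 aff ·: Ss
S/I-2 un ·: ss
S/II-1 un I-1×I-2: ss
S/II-2 aff ·: Ss
S/II-3 un I-1×I-2: ss
S/II-4 aff I-1×I-2: Ss
S/III-1 un II-2×II-1: ss
S/III-2 un II-2×II-1: ss
⇒ S over [I-1,I-2,II-1,II-2,II-3,II-4,III-1,III-2]: 1 consistent
V/I-1 aff ·: Vv|VV
V/I-2 aff ·: Vv|VV
V/II-1 ? I-1×I-2: vv|Vv|VV
V/II-2 aff ·: Vv|VV
V/II-3 aff I-1×I-2: Vv|VV
V/II-4 aff I-1×I-2: Vv|VV
V/III-1 aff II-2×II-1: Vv|VV
V/III-2 aff II-2×II-1: Vv|VV
⇒ V over [I-1,I-2,II-1,II-2,II-3,II-4,III-1,III-2]: 169 consistent

II-2 ∈ {Ss VV, Ss Vv}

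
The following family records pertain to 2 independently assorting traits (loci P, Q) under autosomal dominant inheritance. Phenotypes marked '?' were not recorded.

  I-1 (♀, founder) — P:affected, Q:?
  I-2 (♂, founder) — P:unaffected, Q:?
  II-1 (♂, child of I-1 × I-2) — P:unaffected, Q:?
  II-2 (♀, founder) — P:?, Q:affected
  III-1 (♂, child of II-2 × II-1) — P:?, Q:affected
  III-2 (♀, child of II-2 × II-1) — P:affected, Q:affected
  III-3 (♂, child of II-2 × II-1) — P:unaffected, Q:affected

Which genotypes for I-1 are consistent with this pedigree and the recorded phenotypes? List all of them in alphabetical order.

I-1 ∈ {Pp QQ, Pp Qq, Pp qq}

P/I-1 aff ·: Pp
P/I-2 un ·: pp
P/II-1 un I-1×I-2: pp
P/II-2 ? ·: Pp
P/III-1 ? II-2×II-1: pp|Pp
P/III-2 aff II-2×II-1: Pp
P/III-3 un II-2×II-1: pp
⇒ P over [I-1,I-2,II-1,II-2,III-1,III-2,III-3]: 2 consistent
Q/I-1 ? ·: qq|Qq|QQ
Q/I-2 ? ·: qq|Qq|QQ
Q/II-1 ? I-1×I-2: qq|Qq|QQ
Q/II-2 aff ·: Qq|QQ
Q/III-1 aff II-2×II-1: Qq|QQ
Q/III-2 aff II-2×II-1: Qq|QQ
Q/III-3 aff II-2×II-1: Qq|QQ
⇒ Q over [I-1,I-2,II-1,II-2,III-1,III-2,III-3]: 156 consistent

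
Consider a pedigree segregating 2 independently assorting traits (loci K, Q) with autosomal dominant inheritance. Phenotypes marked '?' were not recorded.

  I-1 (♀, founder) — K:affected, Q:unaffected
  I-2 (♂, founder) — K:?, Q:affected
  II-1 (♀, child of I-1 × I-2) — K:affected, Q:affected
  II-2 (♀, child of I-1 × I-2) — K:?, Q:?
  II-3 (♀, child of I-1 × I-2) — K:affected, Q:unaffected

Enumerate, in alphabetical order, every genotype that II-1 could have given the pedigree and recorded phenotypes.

II-1 ∈ {KK Qq, Kk Qq}

K/I-1 aff ·: Kk|KK
K/I-2 ? ·: kk|Kk|KK
K/II-1 aff I-1×I-2: Kk|KK
K/II-2 ? I-1×I-2: kk|Kk|KK
K/II-3 aff I-1×I-2: Kk|KK
⇒ K over [I-1,I-2,II-1,II-2,II-3]: 32 consistent
Q/I-1 un ·: qq
Q/I-2 aff ·: Qq
Q/II-1 aff I-1×I-2: Qq
Q/II-2 ? I-1×I-2: qq|Qq
Q/II-3 un I-1×I-2: qq
⇒ Q over [I-1,I-2,II-1,II-2,II-3]: 2 consistent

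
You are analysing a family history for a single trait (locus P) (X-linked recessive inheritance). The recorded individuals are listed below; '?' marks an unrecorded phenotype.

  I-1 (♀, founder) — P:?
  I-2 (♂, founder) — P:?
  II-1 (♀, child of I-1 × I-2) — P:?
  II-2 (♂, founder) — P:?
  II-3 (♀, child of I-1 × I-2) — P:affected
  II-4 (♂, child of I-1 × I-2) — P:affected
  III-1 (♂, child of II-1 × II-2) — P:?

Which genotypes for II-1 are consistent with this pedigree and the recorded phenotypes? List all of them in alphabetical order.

P/I-1 ? ·: X^PX^p|X^pX^p
P/I-2 ? ·: X^pY
P/II-1 ? I-1×I-2: X^PX^p|X^pX^p
P/II-2 ? ·: X^PY|X^pY
P/II-3 aff I-1×I-2: X^pX^p
P/II-4 aff I-1×I-2: X^pY
P/III-1 ? II-1×II-2: X^PY|X^pY
⇒ P over [I-1,I-2,II-1,II-2,II-3,II-4,III-1]: 8 consistent

II-1 ∈ {X^PX^p, X^pX^p}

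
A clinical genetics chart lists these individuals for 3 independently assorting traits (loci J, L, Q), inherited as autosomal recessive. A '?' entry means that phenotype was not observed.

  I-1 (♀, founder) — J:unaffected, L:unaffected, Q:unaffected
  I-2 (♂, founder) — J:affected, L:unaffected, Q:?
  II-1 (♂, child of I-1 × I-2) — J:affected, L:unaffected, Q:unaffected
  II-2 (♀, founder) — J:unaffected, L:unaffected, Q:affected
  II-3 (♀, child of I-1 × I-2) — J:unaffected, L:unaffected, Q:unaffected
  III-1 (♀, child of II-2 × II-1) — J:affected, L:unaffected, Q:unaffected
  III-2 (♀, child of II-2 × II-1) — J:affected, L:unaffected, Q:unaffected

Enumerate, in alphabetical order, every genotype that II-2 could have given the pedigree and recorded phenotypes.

J/I-1 un ·: Jj
J/I-2 aff ·: jj
J/II-1 aff I-1×I-2: jj
J/II-2 un ·: Jj
J/II-3 un I-1×I-2: Jj
J/III-1 aff II-2×II-1: jj
J/III-2 aff II-2×II-1: jj
⇒ J over [I-1,I-2,II-1,II-2,II-3,III-1,III-2]: 1 consistent
L/I-1 un ·: LL|Ll
L/I-2 un ·: LL|Ll
L/II-1 un I-1×I-2: LL|Ll
L/II-2 un ·: LL|Ll
L/II-3 un I-1×I-2: LL|Ll
L/III-1 un II-2×II-1: LL|Ll
L/III-2 un II-2×II-1: LL|Ll
⇒ L over [I-1,I-2,II-1,II-2,II-3,III-1,III-2]: 83 consistent
Q/I-1 un ·: QQ|Qq
Q/I-2 ? ·: QQ|Qq|qq
Q/II-1 un I-1×I-2: QQ|Qq
Q/II-2 aff ·: qq
Q/II-3 un I-1×I-2: QQ|Qq
Q/III-1 un II-2×II-1: Qq
Q/III-2 un II-2×II-1: Qq
⇒ Q over [I-1,I-2,II-1,II-2,II-3,III-1,III-2]: 15 consistent

II-2 ∈ {Jj LL qq, Jj Ll qq}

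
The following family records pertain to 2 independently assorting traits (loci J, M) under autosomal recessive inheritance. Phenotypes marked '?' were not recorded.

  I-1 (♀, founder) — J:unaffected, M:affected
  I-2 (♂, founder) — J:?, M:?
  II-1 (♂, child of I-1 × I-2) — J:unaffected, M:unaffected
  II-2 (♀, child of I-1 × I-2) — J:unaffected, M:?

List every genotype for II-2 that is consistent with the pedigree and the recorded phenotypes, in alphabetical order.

J/I-1 un ·: JJ|Jj
J/I-2 ? ·: JJ|Jj|jj
J/II-1 un I-1×I-2: JJ|Jj
J/II-2 un I-1×I-2: JJ|Jj
⇒ J over [I-1,I-2,II-1,II-2]: 15 consistent
M/I-1 aff ·: mm
M/I-2 ? ·: MM|Mm
M/II-1 un I-1×I-2: Mm
M/II-2 ? I-1×I-2: Mm|mm
⇒ M over [I-1,I-2,II-1,II-2]: 3 consistent

II-2 ∈ {JJ Mm, JJ mm, Jj Mm, Jj mm}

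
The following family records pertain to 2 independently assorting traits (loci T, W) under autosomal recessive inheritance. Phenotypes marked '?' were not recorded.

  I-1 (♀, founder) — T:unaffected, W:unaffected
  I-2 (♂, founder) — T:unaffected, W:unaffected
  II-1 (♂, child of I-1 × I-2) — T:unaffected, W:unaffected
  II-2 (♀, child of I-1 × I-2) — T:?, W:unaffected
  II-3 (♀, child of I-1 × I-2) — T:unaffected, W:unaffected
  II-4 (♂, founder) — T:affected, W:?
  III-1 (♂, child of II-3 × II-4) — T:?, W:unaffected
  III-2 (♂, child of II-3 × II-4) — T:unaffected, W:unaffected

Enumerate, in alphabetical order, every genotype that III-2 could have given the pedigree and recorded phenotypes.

T/I-1 un ·: TT|Tt
T/I-2 un ·: TT|Tt
T/II-1 un I-1×I-2: TT|Tt
T/II-2 ? I-1×I-2: TT|Tt|tt
T/II-3 un I-1×I-2: TT|Tt
T/II-4 aff ·: tt
T/III-1 ? II-3×II-4: Tt|tt
T/III-2 un II-3×II-4: Tt
⇒ T over [I-1,I-2,II-1,II-2,II-3,II-4,III-1,III-2]: 43 consistent
W/I-1 un ·: WW|Ww
W/I-2 un ·: WW|Ww
W/II-1 un I-1×I-2: WW|Ww
W/II-2 un I-1×I-2: WW|Ww
W/II-3 un I-1×I-2: WW|Ww
W/II-4 ? ·: WW|Ww|ww
W/III-1 un II-3×II-4: WW|Ww
W/III-2 un II-3×II-4: WW|Ww
⇒ W over [I-1,I-2,II-1,II-2,II-3,II-4,III-1,III-2]: 186 consistent

III-2 ∈ {Tt WW, Tt Ww}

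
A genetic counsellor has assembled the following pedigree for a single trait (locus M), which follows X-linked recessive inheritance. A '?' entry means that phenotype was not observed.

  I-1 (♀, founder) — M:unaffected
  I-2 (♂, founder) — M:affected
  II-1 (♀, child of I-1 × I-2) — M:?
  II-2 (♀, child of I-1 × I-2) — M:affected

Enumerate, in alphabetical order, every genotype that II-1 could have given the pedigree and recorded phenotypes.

II-1 ∈ {X^MX^m, X^mX^m}

M/I-1 un ·: X^MX^m
M/I-2 aff ·: X^mY
M/II-1 ? I-1×I-2: X^MX^m|X^mX^m
M/II-2 aff I-1×I-2: X^mX^m
⇒ M over [I-1,I-2,II-1,II-2]: 2 consistent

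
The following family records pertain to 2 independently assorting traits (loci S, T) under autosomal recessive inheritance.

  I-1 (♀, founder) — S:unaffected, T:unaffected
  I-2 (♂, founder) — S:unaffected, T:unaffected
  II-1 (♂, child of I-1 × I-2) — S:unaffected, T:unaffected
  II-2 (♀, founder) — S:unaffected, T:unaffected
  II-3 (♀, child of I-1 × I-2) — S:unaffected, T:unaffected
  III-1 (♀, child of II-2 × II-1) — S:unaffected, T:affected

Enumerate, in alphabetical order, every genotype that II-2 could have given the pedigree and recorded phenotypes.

S/I-1 un ·: SS|Ss
S/I-2 un ·: SS|Ss
S/II-1 un I-1×I-2: SS|Ss
S/II-2 un ·: SS|Ss
S/II-3 un I-1×I-2: SS|Ss
S/III-1 un II-2×II-1: SS|Ss
⇒ S over [I-1,I-2,II-1,II-2,II-3,III-1]: 45 consistent
T/I-1 un ·: TT|Tt
T/I-2 un ·: TT|Tt
T/II-1 un I-1×I-2: Tt
T/II-2 un ·: Tt
T/II-3 un I-1×I-2: TT|Tt
T/III-1 aff II-2×II-1: tt
⇒ T over [I-1,I-2,II-1,II-2,II-3,III-1]: 6 consistent

II-2 ∈ {SS Tt, Ss Tt}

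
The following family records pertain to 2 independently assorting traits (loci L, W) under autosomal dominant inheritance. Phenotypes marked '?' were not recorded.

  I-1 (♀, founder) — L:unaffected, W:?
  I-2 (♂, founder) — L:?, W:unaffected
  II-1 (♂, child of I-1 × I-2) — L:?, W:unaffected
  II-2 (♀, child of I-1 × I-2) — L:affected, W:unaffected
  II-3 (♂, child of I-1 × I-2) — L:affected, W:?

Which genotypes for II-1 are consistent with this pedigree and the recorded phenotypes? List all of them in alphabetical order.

II-1 ∈ {Ll ww, ll ww}

L/I-1 un ·: ll
L/I-2 ? ·: Ll|LL
L/II-1 ? I-1×I-2: ll|Ll
L/II-2 aff I-1×I-2: Ll
L/II-3 aff I-1×I-2: Ll
⇒ L over [I-1,I-2,II-1,II-2,II-3]: 3 consistent
W/I-1 ? ·: ww|Ww
W/I-2 un ·: ww
W/II-1 un I-1×I-2: ww
W/II-2 un I-1×I-2: ww
W/II-3 ? I-1×I-2: ww|Ww
⇒ W over [I-1,I-2,II-1,II-2,II-3]: 3 consistent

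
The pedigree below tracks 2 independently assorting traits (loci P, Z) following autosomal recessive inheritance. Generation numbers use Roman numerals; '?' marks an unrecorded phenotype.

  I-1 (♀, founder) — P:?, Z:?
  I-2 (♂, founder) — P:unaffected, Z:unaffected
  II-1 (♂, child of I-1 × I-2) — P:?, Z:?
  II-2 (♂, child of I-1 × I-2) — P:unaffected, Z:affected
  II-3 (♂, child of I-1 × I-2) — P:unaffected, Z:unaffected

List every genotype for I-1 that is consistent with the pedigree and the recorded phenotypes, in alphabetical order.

P/I-1 ? ·: PP|Pp|pp
P/I-2 un ·: PP|Pp
P/II-1 ? I-1×I-2: PP|Pp|pp
P/II-2 un I-1×I-2: PP|Pp
P/II-3 un I-1×I-2: PP|Pp
⇒ P over [I-1,I-2,II-1,II-2,II-3]: 32 consistent
Z/I-1 ? ·: Zz|zz
Z/I-2 un ·: Zz
Z/II-1 ? I-1×I-2: ZZ|Zz|zz
Z/II-2 aff I-1×I-2: zz
Z/II-3 un I-1×I-2: ZZ|Zz
⇒ Z over [I-1,I-2,II-1,II-2,II-3]: 8 consistent

I-1 ∈ {PP Zz, PP zz, Pp Zz, Pp zz, pp Zz, pp zz}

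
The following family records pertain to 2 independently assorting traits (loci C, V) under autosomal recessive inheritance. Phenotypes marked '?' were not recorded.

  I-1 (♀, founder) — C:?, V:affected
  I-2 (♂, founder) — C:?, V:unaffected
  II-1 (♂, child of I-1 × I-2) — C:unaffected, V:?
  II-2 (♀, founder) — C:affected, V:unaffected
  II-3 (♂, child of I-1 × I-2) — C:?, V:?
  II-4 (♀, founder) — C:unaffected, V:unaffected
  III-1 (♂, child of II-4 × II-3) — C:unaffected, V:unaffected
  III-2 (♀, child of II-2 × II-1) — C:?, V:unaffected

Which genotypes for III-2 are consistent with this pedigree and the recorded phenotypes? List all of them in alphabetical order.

III-2 ∈ {Cc VV, Cc Vv, cc VV, cc Vv}

C/I-1 ? ·: CC|Cc|cc
C/I-2 ? ·: CC|Cc|cc
C/II-1 un I-1×I-2: CC|Cc
C/II-2 aff ·: cc
C/II-3 ? I-1×I-2: CC|Cc|cc
C/II-4 un ·: CC|Cc
C/III-1 un II-4×II-3: CC|Cc
C/III-2 ? II-2×II-1: Cc|cc
⇒ C over [I-1,I-2,II-1,II-2,II-3,II-4,III-1,III-2]: 112 consistent
V/I-1 aff ·: vv
V/I-2 un ·: VV|Vv
V/II-1 ? I-1×I-2: Vv|vv
V/II-2 un ·: VV|Vv
V/II-3 ? I-1×I-2: Vv|vv
V/II-4 un ·: VV|Vv
V/III-1 un II-4×II-3: VV|Vv
V/III-2 un II-2×II-1: VV|Vv
⇒ V over [I-1,I-2,II-1,II-2,II-3,II-4,III-1,III-2]: 52 consistent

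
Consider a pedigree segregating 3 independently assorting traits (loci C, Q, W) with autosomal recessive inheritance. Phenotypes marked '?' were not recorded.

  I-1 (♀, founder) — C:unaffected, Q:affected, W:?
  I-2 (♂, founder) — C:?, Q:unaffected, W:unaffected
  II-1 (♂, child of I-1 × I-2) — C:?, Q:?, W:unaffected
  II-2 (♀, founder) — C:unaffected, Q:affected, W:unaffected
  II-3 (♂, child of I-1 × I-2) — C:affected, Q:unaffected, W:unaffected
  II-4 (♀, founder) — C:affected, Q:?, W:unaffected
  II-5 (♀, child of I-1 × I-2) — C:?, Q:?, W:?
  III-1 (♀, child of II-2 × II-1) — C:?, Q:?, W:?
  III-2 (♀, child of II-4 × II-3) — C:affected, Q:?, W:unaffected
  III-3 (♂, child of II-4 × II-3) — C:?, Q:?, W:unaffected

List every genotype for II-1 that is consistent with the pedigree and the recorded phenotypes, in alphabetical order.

II-1 ∈ {CC Qq WW, CC Qq Ww, CC qq WW, CC qq Ww, Cc Qq WW, Cc Qq Ww, Cc qq WW, Cc qq Ww, cc Qq WW, cc Qq Ww, cc qq WW, cc qq Ww}

C/I-1 un ·: Cc
C/I-2 ? ·: Cc|cc
C/II-1 ? I-1×I-2: CC|Cc|cc
C/II-2 un ·: CC|Cc
C/II-3 aff I-1×I-2: cc
C/II-4 aff ·: cc
C/II-5 ? I-1×I-2: CC|Cc|cc
C/III-1 ? II-2×II-1: CC|Cc|cc
C/III-2 aff II-4×II-3: cc
C/III-3 ? II-4×II-3: cc
⇒ C over [I-1,I-2,II-1,II-2,II-3,II-4,II-5,III-1,III-2,III-3]: 49 consistent
Q/I-1 aff ·: qq
Q/I-2 un ·: QQ|Qq
Q/II-1 ? I-1×I-2: Qq|qq
Q/II-2 aff ·: qq
Q/II-3 un I-1×I-2: Qq
Q/II-4 ? ·: QQ|Qq|qq
Q/II-5 ? I-1×I-2: Qq|qq
Q/III-1 ? II-2×II-1: Qq|qq
Q/III-2 ? II-4×II-3: QQ|Qq|qq
Q/III-3 ? II-4×II-3: QQ|Qq|qq
⇒ Q over [I-1,I-2,II-1,II-2,II-3,II-4,II-5,III-1,III-2,III-3]: 136 consistent
W/I-1 ? ·: WW|Ww|ww
W/I-2 un ·: WW|Ww
W/II-1 un I-1×I-2: WW|Ww
W/II-2 un ·: WW|Ww
W/II-3 un I-1×I-2: WW|Ww
W/II-4 un ·: WW|Ww
W/II-5 ? I-1×I-2: WW|Ww|ww
W/III-1 ? II-2×II-1: WW|Ww|ww
W/III-2 un II-4×II-3: WW|Ww
W/III-3 un II-4×II-3: WW|Ww
⇒ W over [I-1,I-2,II-1,II-2,II-3,II-4,II-5,III-1,III-2,III-3]: 863 consistent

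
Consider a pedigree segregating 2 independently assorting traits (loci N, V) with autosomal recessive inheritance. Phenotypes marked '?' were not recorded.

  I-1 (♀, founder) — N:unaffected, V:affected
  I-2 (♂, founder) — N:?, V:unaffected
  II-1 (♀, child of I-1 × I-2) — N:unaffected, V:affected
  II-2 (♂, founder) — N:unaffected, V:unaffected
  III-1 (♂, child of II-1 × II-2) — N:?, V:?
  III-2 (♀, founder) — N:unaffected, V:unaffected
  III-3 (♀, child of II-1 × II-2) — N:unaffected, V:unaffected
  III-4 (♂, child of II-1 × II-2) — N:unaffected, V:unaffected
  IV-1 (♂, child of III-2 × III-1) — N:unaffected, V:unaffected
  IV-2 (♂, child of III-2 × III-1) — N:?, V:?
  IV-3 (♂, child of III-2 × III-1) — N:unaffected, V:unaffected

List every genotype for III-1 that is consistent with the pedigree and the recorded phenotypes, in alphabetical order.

N/I-1 un ·: NN|Nn
N/I-2 ? ·: NN|Nn|nn
N/II-1 un I-1×I-2: NN|Nn
N/II-2 un ·: NN|Nn
N/III-1 ? II-1×II-2: NN|Nn|nn
N/III-2 un ·: NN|Nn
N/III-3 un II-1×II-2: NN|Nn
N/III-4 un II-1×II-2: NN|Nn
N/IV-1 un III-2×III-1: NN|Nn
N/IV-2 ? III-2×III-1: NN|Nn|nn
N/IV-3 un III-2×III-1: NN|Nn
⇒ N over [I-1,I-2,II-1,II-2,III-1,III-2,III-3,III-4,IV-1,IV-2,IV-3]: 1720 consistent
V/I-1 aff ·: vv
V/I-2 un ·: Vv
V/II-1 aff I-1×I-2: vv
V/II-2 un ·: VV|Vv
V/III-1 ? II-1×II-2: Vv|vv
V/III-2 un ·: VV|Vv
V/III-3 un II-1×II-2: Vv
V/III-4 un II-1×II-2: Vv
V/IV-1 un III-2×III-1: VV|Vv
V/IV-2 ? III-2×III-1: VV|Vv|vv
V/IV-3 un III-2×III-1: VV|Vv
⇒ V over [I-1,I-2,II-1,II-2,III-1,III-2,III-3,III-4,IV-1,IV-2,IV-3]: 43 consistent

III-1 ∈ {NN Vv, NN vv, Nn Vv, Nn vv, nn Vv, nn vv}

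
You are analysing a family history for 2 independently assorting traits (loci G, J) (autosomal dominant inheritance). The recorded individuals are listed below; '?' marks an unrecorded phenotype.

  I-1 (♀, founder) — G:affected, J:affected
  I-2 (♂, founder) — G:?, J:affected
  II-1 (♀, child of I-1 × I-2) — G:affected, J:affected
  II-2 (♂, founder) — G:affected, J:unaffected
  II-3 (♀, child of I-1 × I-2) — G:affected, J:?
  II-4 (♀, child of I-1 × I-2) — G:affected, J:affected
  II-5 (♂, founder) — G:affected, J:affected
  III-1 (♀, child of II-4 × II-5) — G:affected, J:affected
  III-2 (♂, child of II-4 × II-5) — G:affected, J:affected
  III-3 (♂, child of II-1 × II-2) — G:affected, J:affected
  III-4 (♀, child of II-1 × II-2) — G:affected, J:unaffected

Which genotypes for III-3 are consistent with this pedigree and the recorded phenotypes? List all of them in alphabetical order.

III-3 ∈ {GG Jj, Gg Jj}

G/I-1 aff ·: Gg|GG
G/I-2 ? ·: gg|Gg|GG
G/II-1 aff I-1×I-2: Gg|GG
G/II-2 aff ·: Gg|GG
G/II-3 aff I-1×I-2: Gg|GG
G/II-4 aff I-1×I-2: Gg|GG
G/II-5 aff ·: Gg|GG
G/III-1 aff II-4×II-5: Gg|GG
G/III-2 aff II-4×II-5: Gg|GG
G/III-3 aff II-1×II-2: Gg|GG
G/III-4 aff II-1×II-2: Gg|GG
⇒ G over [I-1,I-2,II-1,II-2,II-3,II-4,II-5,III-1,III-2,III-3,III-4]: 1167 consistent
J/I-1 aff ·: Jj|JJ
J/I-2 aff ·: Jj|JJ
J/II-1 aff I-1×I-2: Jj
J/II-2 un ·: jj
J/II-3 ? I-1×I-2: jj|Jj|JJ
J/II-4 aff I-1×I-2: Jj|JJ
J/II-5 aff ·: Jj|JJ
J/III-1 aff II-4×II-5: Jj|JJ
J/III-2 aff II-4×II-5: Jj|JJ
J/III-3 aff II-1×II-2: Jj
J/III-4 un II-1×II-2: jj
⇒ J over [I-1,I-2,II-1,II-2,II-3,II-4,II-5,III-1,III-2,III-3,III-4]: 91 consistent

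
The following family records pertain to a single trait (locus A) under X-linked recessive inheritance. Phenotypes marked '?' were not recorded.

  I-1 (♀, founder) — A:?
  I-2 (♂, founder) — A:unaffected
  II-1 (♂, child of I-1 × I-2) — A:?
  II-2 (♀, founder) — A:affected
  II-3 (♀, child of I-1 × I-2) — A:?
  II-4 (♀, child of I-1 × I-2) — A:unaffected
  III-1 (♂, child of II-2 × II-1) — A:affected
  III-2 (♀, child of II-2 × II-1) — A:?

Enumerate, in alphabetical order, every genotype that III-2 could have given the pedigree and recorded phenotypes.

A/I-1 ? ·: X^AX^A|X^AX^a|X^aX^a
A/I-2 un ·: X^AY
A/II-1 ? I-1×I-2: X^AY|X^aY
A/II-2 aff ·: X^aX^a
A/II-3 ? I-1×I-2: X^AX^A|X^AX^a
A/II-4 un I-1×I-2: X^AX^A|X^AX^a
A/III-1 aff II-2×II-1: X^aY
A/III-2 ? II-2×II-1: X^AX^a|X^aX^a
⇒ A over [I-1,I-2,II-1,II-2,II-3,II-4,III-1,III-2]: 10 consistent

III-2 ∈ {X^AX^a, X^aX^a}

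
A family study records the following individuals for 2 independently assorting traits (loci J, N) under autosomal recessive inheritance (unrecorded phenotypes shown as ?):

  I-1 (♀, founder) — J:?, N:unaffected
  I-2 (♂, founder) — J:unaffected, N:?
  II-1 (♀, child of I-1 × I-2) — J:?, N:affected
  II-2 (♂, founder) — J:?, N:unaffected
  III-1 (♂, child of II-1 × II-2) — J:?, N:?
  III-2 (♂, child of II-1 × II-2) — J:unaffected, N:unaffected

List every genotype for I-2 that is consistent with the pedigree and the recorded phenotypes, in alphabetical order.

J/I-1 ? ·: JJ|Jj|jj
J/I-2 un ·: JJ|Jj
J/II-1 ? I-1×I-2: JJ|Jj|jj
J/II-2 ? ·: JJ|Jj|jj
J/III-1 ? II-1×II-2: JJ|Jj|jj
J/III-2 un II-1×II-2: JJ|Jj
⇒ J over [I-1,I-2,II-1,II-2,III-1,III-2]: 90 consistent
N/I-1 un ·: Nn
N/I-2 ? ·: Nn|nn
N/II-1 aff I-1×I-2: nn
N/II-2 un ·: NN|Nn
N/III-1 ? II-1×II-2: Nn|nn
N/III-2 un II-1×II-2: Nn
⇒ N over [I-1,I-2,II-1,II-2,III-1,III-2]: 6 consistent

I-2 ∈ {JJ Nn, JJ nn, Jj Nn, Jj nn}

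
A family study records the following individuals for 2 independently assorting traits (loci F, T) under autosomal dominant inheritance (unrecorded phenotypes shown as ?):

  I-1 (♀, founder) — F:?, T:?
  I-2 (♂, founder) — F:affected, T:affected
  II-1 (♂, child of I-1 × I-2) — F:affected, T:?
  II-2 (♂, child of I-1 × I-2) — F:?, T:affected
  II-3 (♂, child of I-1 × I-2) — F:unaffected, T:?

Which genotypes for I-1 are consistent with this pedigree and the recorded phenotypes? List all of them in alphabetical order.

I-1 ∈ {Ff TT, Ff Tt, Ff tt, ff TT, ff Tt, ff tt}

F/I-1 ? ·: ff|Ff
F/I-2 aff ·: Ff
F/II-1 aff I-1×I-2: Ff|FF
F/II-2 ? I-1×I-2: ff|Ff|FF
F/II-3 un I-1×I-2: ff
⇒ F over [I-1,I-2,II-1,II-2,II-3]: 8 consistent
T/I-1 ? ·: tt|Tt|TT
T/I-2 aff ·: Tt|TT
T/II-1 ? I-1×I-2: tt|Tt|TT
T/II-2 aff I-1×I-2: Tt|TT
T/II-3 ? I-1×I-2: tt|Tt|TT
⇒ T over [I-1,I-2,II-1,II-2,II-3]: 40 consistent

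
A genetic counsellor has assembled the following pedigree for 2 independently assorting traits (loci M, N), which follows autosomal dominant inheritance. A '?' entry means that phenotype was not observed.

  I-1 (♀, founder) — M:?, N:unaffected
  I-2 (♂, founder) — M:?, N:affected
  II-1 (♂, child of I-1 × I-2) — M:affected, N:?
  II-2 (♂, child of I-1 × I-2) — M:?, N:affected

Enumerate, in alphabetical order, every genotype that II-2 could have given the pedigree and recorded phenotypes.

M/I-1 ? ·: mm|Mm|MM
M/I-2 ? ·: mm|Mm|MM
M/II-1 aff I-1×I-2: Mm|MM
M/II-2 ? I-1×I-2: mm|Mm|MM
⇒ M over [I-1,I-2,II-1,II-2]: 21 consistent
N/I-1 un ·: nn
N/I-2 aff ·: Nn|NN
N/II-1 ? I-1×I-2: nn|Nn
N/II-2 aff I-1×I-2: Nn
⇒ N over [I-1,I-2,II-1,II-2]: 3 consistent

II-2 ∈ {MM Nn, Mm Nn, mm Nn}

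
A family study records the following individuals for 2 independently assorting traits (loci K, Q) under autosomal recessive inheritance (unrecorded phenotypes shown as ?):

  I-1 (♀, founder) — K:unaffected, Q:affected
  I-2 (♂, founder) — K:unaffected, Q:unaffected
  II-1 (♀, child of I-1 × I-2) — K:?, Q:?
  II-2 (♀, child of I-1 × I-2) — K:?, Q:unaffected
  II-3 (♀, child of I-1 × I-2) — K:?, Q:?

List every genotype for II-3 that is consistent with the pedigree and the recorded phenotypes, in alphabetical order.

II-3 ∈ {KK Qq, KK qq, Kk Qq, Kk qq, kk Qq, kk qq}

K/I-1 un ·: KK|Kk
K/I-2 un ·: KK|Kk
K/II-1 ? I-1×I-2: KK|Kk|kk
K/II-2 ? I-1×I-2: KK|Kk|kk
K/II-3 ? I-1×I-2: KK|Kk|kk
⇒ K over [I-1,I-2,II-1,II-2,II-3]: 44 consistent
Q/I-1 aff ·: qq
Q/I-2 un ·: QQ|Qq
Q/II-1 ? I-1×I-2: Qq|qq
Q/II-2 un I-1×I-2: Qq
Q/II-3 ? I-1×I-2: Qq|qq
⇒ Q over [I-1,I-2,II-1,II-2,II-3]: 5 consistent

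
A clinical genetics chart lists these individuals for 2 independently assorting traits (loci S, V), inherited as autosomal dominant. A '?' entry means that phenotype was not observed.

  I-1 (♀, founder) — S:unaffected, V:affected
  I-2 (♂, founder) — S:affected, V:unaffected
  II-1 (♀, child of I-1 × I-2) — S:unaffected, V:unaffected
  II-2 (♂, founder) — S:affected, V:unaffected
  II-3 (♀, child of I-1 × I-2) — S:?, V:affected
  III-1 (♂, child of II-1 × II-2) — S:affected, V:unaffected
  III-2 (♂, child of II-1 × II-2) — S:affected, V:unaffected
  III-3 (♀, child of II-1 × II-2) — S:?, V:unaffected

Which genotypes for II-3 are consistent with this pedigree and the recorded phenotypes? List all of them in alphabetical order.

S/I-1 un ·: ss
S/I-2 aff ·: Ss
S/II-1 un I-1×I-2: ss
S/II-2 aff ·: Ss|SS
S/II-3 ? I-1×I-2: ss|Ss
S/III-1 aff II-1×II-2: Ss
S/III-2 aff II-1×II-2: Ss
S/III-3 ? II-1×II-2: ss|Ss
⇒ S over [I-1,I-2,II-1,II-2,II-3,III-1,III-2,III-3]: 6 consistent
V/I-1 aff ·: Vv
V/I-2 un ·: vv
V/II-1 un I-1×I-2: vv
V/II-2 un ·: vv
V/II-3 aff I-1×I-2: Vv
V/III-1 un II-1×II-2: vv
V/III-2 un II-1×II-2: vv
V/III-3 un II-1×II-2: vv
⇒ V over [I-1,I-2,II-1,II-2,II-3,III-1,III-2,III-3]: 1 consistent

II-3 ∈ {Ss Vv, ss Vv}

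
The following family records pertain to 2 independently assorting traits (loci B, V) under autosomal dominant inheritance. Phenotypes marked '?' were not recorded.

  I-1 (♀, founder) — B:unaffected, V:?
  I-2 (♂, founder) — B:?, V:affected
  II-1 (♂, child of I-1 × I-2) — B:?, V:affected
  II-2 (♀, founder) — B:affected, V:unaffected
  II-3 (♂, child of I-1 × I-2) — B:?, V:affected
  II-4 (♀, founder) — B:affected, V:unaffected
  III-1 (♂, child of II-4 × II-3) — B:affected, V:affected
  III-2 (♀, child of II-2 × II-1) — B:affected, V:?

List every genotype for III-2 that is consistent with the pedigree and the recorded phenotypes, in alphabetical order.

III-2 ∈ {BB Vv, BB vv, Bb Vv, Bb vv}

B/I-1 un ·: bb
B/I-2 ? ·: bb|Bb|BB
B/II-1 ? I-1×I-2: bb|Bb
B/II-2 aff ·: Bb|BB
B/II-3 ? I-1×I-2: bb|Bb
B/II-4 aff ·: Bb|BB
B/III-1 aff II-4×II-3: Bb|BB
B/III-2 aff II-2×II-1: Bb|BB
⇒ B over [I-1,I-2,II-1,II-2,II-3,II-4,III-1,III-2]: 56 consistent
V/I-1 ? ·: vv|Vv|VV
V/I-2 aff ·: Vv|VV
V/II-1 aff I-1×I-2: Vv|VV
V/II-2 un ·: vv
V/II-3 aff I-1×I-2: Vv|VV
V/II-4 un ·: vv
V/III-1 aff II-4×II-3: Vv
V/III-2 ? II-2×II-1: vv|Vv
⇒ V over [I-1,I-2,II-1,II-2,II-3,II-4,III-1,III-2]: 23 consistent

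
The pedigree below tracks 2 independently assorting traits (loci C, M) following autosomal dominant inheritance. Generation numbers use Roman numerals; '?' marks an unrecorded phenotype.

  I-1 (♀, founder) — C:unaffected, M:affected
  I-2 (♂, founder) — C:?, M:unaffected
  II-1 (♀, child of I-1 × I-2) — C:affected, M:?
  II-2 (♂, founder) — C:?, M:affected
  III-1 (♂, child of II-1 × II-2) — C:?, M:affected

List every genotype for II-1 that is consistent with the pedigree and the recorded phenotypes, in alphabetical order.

II-1 ∈ {Cc Mm, Cc mm}

C/I-1 un ·: cc
C/I-2 ? ·: Cc|CC
C/II-1 aff I-1×I-2: Cc
C/II-2 ? ·: cc|Cc|CC
C/III-1 ? II-1×II-2: cc|Cc|CC
⇒ C over [I-1,I-2,II-1,II-2,III-1]: 14 consistent
M/I-1 aff ·: Mm|MM
M/I-2 un ·: mm
M/II-1 ? I-1×I-2: mm|Mm
M/II-2 aff ·: Mm|MM
M/III-1 aff II-1×II-2: Mm|MM
⇒ M over [I-1,I-2,II-1,II-2,III-1]: 10 consistent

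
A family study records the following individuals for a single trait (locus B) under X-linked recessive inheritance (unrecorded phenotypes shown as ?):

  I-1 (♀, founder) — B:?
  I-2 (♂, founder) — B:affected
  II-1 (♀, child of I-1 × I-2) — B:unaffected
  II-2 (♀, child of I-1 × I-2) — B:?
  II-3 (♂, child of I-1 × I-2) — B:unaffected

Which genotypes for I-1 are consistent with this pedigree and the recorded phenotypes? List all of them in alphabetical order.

I-1 ∈ {X^BX^B, X^BX^b}

B/I-1 ? ·: X^BX^B|X^BX^b
B/I-2 aff ·: X^bY
B/II-1 un I-1×I-2: X^BX^b
B/II-2 ? I-1×I-2: X^BX^b|X^bX^b
B/II-3 un I-1×I-2: X^BY
⇒ B over [I-1,I-2,II-1,II-2,II-3]: 3 consistent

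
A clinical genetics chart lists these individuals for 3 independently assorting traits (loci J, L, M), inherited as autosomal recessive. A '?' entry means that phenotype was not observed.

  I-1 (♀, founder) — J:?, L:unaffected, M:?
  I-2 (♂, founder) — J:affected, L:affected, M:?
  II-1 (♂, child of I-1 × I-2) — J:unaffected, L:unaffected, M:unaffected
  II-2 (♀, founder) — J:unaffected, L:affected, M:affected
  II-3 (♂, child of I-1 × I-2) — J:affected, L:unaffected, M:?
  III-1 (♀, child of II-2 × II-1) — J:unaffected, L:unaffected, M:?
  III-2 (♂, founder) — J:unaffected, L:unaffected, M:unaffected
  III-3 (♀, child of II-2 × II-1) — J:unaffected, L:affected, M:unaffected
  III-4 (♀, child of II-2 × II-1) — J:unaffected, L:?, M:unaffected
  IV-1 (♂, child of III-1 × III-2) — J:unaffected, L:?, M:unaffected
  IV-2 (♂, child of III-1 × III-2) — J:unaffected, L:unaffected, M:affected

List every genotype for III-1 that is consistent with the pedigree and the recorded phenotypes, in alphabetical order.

III-1 ∈ {JJ Ll Mm, JJ Ll mm, Jj Ll Mm, Jj Ll mm}

J/I-1 ? ·: Jj
J/I-2 aff ·: jj
J/II-1 un I-1×I-2: Jj
J/II-2 un ·: JJ|Jj
J/II-3 aff I-1×I-2: jj
J/III-1 un II-2×II-1: JJ|Jj
J/III-2 un ·: JJ|Jj
J/III-3 un II-2×II-1: JJ|Jj
J/III-4 un II-2×II-1: JJ|Jj
J/IV-1 un III-1×III-2: JJ|Jj
J/IV-2 un III-1×III-2: JJ|Jj
⇒ J over [I-1,I-2,II-1,II-2,II-3,III-1,III-2,III-3,III-4,IV-1,IV-2]: 104 consistent
L/I-1 un ·: LL|Ll
L/I-2 aff ·: ll
L/II-1 un I-1×I-2: Ll
L/II-2 aff ·: ll
L/II-3 un I-1×I-2: Ll
L/III-1 un II-2×II-1: Ll
L/III-2 un ·: LL|Ll
L/III-3 aff II-2×II-1: ll
L/III-4 ? II-2×II-1: Ll|ll
L/IV-1 ? III-1×III-2: LL|Ll|ll
L/IV-2 un III-1×III-2: LL|Ll
⇒ L over [I-1,I-2,II-1,II-2,II-3,III-1,III-2,III-3,III-4,IV-1,IV-2]: 40 consistent
M/I-1 ? ·: MM|Mm|mm
M/I-2 ? ·: MM|Mm|mm
M/II-1 un I-1×I-2: MM|Mm
M/II-2 aff ·: mm
M/II-3 ? I-1×I-2: MM|Mm|mm
M/III-1 ? II-2×II-1: Mm|mm
M/III-2 un ·: Mm
M/III-3 un II-2×II-1: Mm
M/III-4 un II-2×II-1: Mm
M/IV-1 un III-1×III-2: MM|Mm
M/IV-2 aff III-1×III-2: mm
⇒ M over [I-1,I-2,II-1,II-2,II-3,III-1,III-2,III-3,III-4,IV-1,IV-2]: 55 consistent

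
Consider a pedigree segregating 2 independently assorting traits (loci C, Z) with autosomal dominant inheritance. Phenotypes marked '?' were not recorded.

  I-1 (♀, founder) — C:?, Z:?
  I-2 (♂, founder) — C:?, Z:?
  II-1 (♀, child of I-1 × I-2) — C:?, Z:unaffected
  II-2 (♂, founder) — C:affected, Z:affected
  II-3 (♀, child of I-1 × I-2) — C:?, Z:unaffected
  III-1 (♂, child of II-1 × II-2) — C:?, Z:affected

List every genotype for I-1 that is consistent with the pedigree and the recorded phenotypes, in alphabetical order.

I-1 ∈ {CC Zz, CC zz, Cc Zz, Cc zz, cc Zz, cc zz}

C/I-1 ? ·: cc|Cc|CC
C/I-2 ? ·: cc|Cc|CC
C/II-1 ? I-1×I-2: cc|Cc|CC
C/II-2 aff ·: Cc|CC
C/II-3 ? I-1×I-2: cc|Cc|CC
C/III-1 ? II-1×II-2: cc|Cc|CC
⇒ C over [I-1,I-2,II-1,II-2,II-3,III-1]: 113 consistent
Z/I-1 ? ·: zz|Zz
Z/I-2 ? ·: zz|Zz
Z/II-1 un I-1×I-2: zz
Z/II-2 aff ·: Zz|ZZ
Z/II-3 un I-1×I-2: zz
Z/III-1 aff II-1×II-2: Zz
⇒ Z over [I-1,I-2,II-1,II-2,II-3,III-1]: 8 consistent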